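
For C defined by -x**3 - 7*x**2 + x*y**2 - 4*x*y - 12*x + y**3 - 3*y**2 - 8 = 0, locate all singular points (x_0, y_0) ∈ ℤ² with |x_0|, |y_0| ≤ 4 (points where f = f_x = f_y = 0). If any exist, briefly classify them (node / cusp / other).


Singular points: {(-2, 2)}; classification: node.

Compute partial derivatives:
  f_x = -3*x**2 - 14*x + y**2 - 4*y - 12.
  f_y = 2*x*y - 4*x + 3*y**2 - 6*y.
Scan x_0 ∈ {−4, ..., 4}. For each x_0, f_y(x_0, y) is a polynomial in y; find its integer roots y ∈ {−4, ..., 4}, then test f_x and f at those candidates.
  x = -4: f_y(-4, y) = 3*y**2 - 14*y + 16; vanishes at y ∈ {2}. (-4, 2): f_x = -8 ≠ 0.
  x = -3: f_y(-3, y) = 3*y**2 - 12*y + 12; vanishes at y ∈ {2}. (-3, 2): f_x = -1 ≠ 0.
  x = -2: f_y(-2, y) = 3*y**2 - 10*y + 8; vanishes at y ∈ {2}. (-2, 2): f_x = 0, f = 0 — SINGULAR.
  x = -1: f_y(-1, y) = 3*y**2 - 8*y + 4; vanishes at y ∈ {2}. (-1, 2): f_x = -5 ≠ 0.
  x = 0: f_y(0, y) = 3*y**2 - 6*y; vanishes at y ∈ {0, 2}. (0, 0): f_x = -12 ≠ 0; (0, 2): f_x = -16 ≠ 0.
  x = 1: f_y(1, y) = 3*y**2 - 4*y - 4; vanishes at y ∈ {2}. (1, 2): f_x = -33 ≠ 0.
  x = 2: f_y(2, y) = 3*y**2 - 2*y - 8; vanishes at y ∈ {2}. (2, 2): f_x = -56 ≠ 0.
  x = 3: f_y(3, y) = 3*y**2 - 12; vanishes at y ∈ {-2, 2}. (3, -2): f_x = -69 ≠ 0; (3, 2): f_x = -85 ≠ 0.
  x = 4: f_y(4, y) = 3*y**2 + 2*y - 16; vanishes at y ∈ {2}. (4, 2): f_x = -120 ≠ 0.
Only singular point on the grid: (-2, 2).
Classify: substitute x = -2 + u, y = 2 + v and expand: f = -u**3 - u**2 + u*v**2 + v**3 + v**2.
No constant or linear terms (consistent with a singular point). Quadratic part: -u**2 + v**2. Cubic part: -u**3 + u*v**2 + v**3.
The quadratic part v**2 - u**2 = (v − u)(v + u) splits into two distinct linear factors, so there are two distinct tangent lines y − 2 = ±(x − -2) — this is a node (ordinary double point).
Classification: node.


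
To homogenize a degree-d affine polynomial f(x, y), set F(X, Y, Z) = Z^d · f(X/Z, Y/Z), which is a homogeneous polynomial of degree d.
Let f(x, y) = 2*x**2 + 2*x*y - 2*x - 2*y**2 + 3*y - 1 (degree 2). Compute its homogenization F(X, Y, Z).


F(X, Y, Z) = 2*X**2 + 2*X*Y - 2*X*Z - 2*Y**2 + 3*Y*Z - Z**2

deg(f) = 2.
Substitute x = X/Z, y = Y/Z into f, then multiply by Z^2.
  monomial 2·x^2·y^0 ↦ 2·X^2·Y^0·Z^0.
  monomial 2·x^1·y^1 ↦ 2·X^1·Y^1·Z^0.
  monomial -2·x^1·y^0 ↦ -2·X^1·Y^0·Z^1.
  monomial -2·x^0·y^2 ↦ -2·X^0·Y^2·Z^0.
  monomial 3·x^0·y^1 ↦ 3·X^0·Y^1·Z^1.
  monomial -1·x^0·y^0 ↦ -1·X^0·Y^0·Z^2.
Collecting: F(X, Y, Z) = 2*X**2 + 2*X*Y - 2*X*Z - 2*Y**2 + 3*Y*Z - Z**2.


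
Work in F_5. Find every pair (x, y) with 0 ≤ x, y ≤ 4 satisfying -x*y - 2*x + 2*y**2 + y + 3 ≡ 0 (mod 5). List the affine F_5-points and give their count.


Affine F_5-points: {(2, 1), (2, 2), (4, 0), (4, 4)}; count = 4.

For each of the 25 pairs (x, y) ∈ F_5², evaluate f(x, y) mod 5. Record the zeros.
  x = 0: [0↦3, 1↦1, 2↦3, 3↦4, 4↦4]  zeros at y ∈ ∅
  x = 1: [0↦1, 1↦3, 2↦4, 3↦4, 4↦3]  zeros at y ∈ ∅
  x = 2: [0↦4, 1↦0, 2↦0, 3↦4, 4↦2]  zeros at y ∈ {1, 2}
  x = 3: [0↦2, 1↦2, 2↦1, 3↦4, 4↦1]  zeros at y ∈ ∅
  x = 4: [0↦0, 1↦4, 2↦2, 3↦4, 4↦0]  zeros at y ∈ {0, 4}
Collecting zeros: affine points = {(2, 1), (2, 2), (4, 0), (4, 4)}.
Total count |C(F_5)_aff| = 4.


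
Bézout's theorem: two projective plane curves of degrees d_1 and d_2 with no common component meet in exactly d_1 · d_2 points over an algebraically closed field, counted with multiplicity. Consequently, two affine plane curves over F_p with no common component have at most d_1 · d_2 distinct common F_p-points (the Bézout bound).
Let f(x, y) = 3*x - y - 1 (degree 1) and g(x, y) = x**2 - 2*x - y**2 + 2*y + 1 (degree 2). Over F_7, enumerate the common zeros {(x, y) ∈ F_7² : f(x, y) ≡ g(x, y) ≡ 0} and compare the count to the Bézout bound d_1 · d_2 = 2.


Common zeros: {(1, 2), (2, 5)}; count = 2; Bézout bound = 2.

deg(f) = 1, deg(g) = 2, so Bézout bound = 2.
Scan x ∈ F_7. For each x, list the y ∈ F_7 with f(x, y) ≡ 0 and those with g(x, y) ≡ 0 (mod 7); the common zeros in that column are the intersection.
  x = 0: f ≡ 0 at y ∈ {6}; g ≡ 0 at y ∈ {4, 5}; common: ∅.
  x = 1: f ≡ 0 at y ∈ {2}; g ≡ 0 at y ∈ {0, 2}; common: {2}.
  x = 2: f ≡ 0 at y ∈ {5}; g ≡ 0 at y ∈ {4, 5}; common: {5}.
  x = 3: f ≡ 0 at y ∈ {1}; g ≡ 0 at y ∈ ∅; common: ∅.
  x = 4: f ≡ 0 at y ∈ {4}; g ≡ 0 at y ∈ ∅; common: ∅.
  x = 5: f ≡ 0 at y ∈ {0}; g ≡ 0 at y ∈ ∅; common: ∅.
  x = 6: f ≡ 0 at y ∈ {3}; g ≡ 0 at y ∈ ∅; common: ∅.
Collecting: common zeros = {(1, 2), (2, 5)}, so the count is 2.
Comparison with the Bézout bound: 2 ≤ 2 = deg(f)·deg(g), as expected for curves with no common component (the bound is attained).


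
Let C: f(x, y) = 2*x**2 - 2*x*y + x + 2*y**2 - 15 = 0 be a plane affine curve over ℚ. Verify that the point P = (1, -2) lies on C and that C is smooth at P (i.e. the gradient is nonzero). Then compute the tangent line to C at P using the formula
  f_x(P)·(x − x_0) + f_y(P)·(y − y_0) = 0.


Tangent line at P: 9*x - 10*y - 29 = 0.

Step 1: f(1, -2) = 0, so P lies on C.
Step 2: partial derivatives
  f_x(x, y) = 4*x - 2*y + 1, f_y(x, y) = -2*x + 4*y.
  f_x(P) = 9, f_y(P) = -10 (gradient nonzero, so P is smooth).
Step 3: tangent line at P: 9·(x − 1) + -10·(y − -2) = 0.
Expanding: 9*x - 10*y - 29 = 0.


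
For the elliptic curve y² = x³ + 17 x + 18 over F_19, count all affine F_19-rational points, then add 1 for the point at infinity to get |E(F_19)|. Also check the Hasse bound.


Affine points = {(1, 6), (1, 13), (3, 1), (3, 18), (4, 6), (4, 13), (5, 0), (7, 9), (7, 10), (8, 1), (8, 18), (9, 8), (9, 11), (11, 4), (11, 15), (13, 2), (13, 17), (14, 6), (14, 13), (15, 0), (16, 4), (16, 15), (18, 0)}; affine count = 23; |E(F_19)| = 24.

Discriminant check: Δ ∝ 4a³ + 27b² = 4·17³ + 27·18² = 4·4913 + 27·324 ≡ 14 (mod 19). Nonzero ⇒ E is nonsingular.
For each x ∈ F_19, compute rhs = x³ + 17·x + 18 mod 19, then count y ∈ F_19 with y² ≡ rhs.
  x = 0: rhs = 18, matching y values: none (0 points).
  x = 1: rhs = 17, matching y values: 6, 13 (2 points).
  x = 2: rhs = 3, matching y values: none (0 points).
  x = 3: rhs = 1, matching y values: 1, 18 (2 points).
  x = 4: rhs = 17, matching y values: 6, 13 (2 points).
  x = 5: rhs = 0, matching y values: 0 (1 points).
  x = 6: rhs = 13, matching y values: none (0 points).
  x = 7: rhs = 5, matching y values: 9, 10 (2 points).
  x = 8: rhs = 1, matching y values: 1, 18 (2 points).
  x = 9: rhs = 7, matching y values: 8, 11 (2 points).
  x = 10: rhs = 10, matching y values: none (0 points).
  x = 11: rhs = 16, matching y values: 4, 15 (2 points).
  x = 12: rhs = 12, matching y values: none (0 points).
  x = 13: rhs = 4, matching y values: 2, 17 (2 points).
  x = 14: rhs = 17, matching y values: 6, 13 (2 points).
  x = 15: rhs = 0, matching y values: 0 (1 points).
  x = 16: rhs = 16, matching y values: 4, 15 (2 points).
  x = 17: rhs = 14, matching y values: none (0 points).
  x = 18: rhs = 0, matching y values: 0 (1 points).
Total affine count: 23.
Full point count |E(F_19)| = 23 + 1 = 24.
Hasse bound: |24 − (19+1)| = |4| = 4 ≤ 2√19 ≈ 8.7178 ✓.


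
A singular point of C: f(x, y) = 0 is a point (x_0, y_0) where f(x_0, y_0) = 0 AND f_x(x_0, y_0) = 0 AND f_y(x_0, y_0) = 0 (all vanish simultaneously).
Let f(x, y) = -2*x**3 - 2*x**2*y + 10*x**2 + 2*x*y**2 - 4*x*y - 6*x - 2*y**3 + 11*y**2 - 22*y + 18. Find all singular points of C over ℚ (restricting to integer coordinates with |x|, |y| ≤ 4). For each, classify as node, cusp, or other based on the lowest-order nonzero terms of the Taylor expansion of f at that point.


Singular points: {(1, 2)}; classification: cusp.

Compute partial derivatives:
  f_x = -6*x**2 - 4*x*y + 20*x + 2*y**2 - 4*y - 6.
  f_y = -2*x**2 + 4*x*y - 4*x - 6*y**2 + 22*y - 22.
Scan x_0 ∈ {−4, ..., 4}. For each x_0, f_y(x_0, y) is a polynomial in y; find its integer roots y ∈ {−4, ..., 4}, then test f_x and f at those candidates.
  x = -4: f_y(-4, y) = -6*y**2 + 6*y - 38; no integer root y with |y| ≤ 4.
  x = -3: f_y(-3, y) = -6*y**2 + 10*y - 28; no integer root y with |y| ≤ 4.
  x = -2: f_y(-2, y) = -6*y**2 + 14*y - 22; no integer root y with |y| ≤ 4.
  x = -1: f_y(-1, y) = -6*y**2 + 18*y - 20; no integer root y with |y| ≤ 4.
  x = 0: f_y(0, y) = -6*y**2 + 22*y - 22; no integer root y with |y| ≤ 4.
  x = 1: f_y(1, y) = -6*y**2 + 26*y - 28; vanishes at y ∈ {2}. (1, 2): f_x = 0, f = 0 — SINGULAR.
  x = 2: f_y(2, y) = -6*y**2 + 30*y - 38; no integer root y with |y| ≤ 4.
  x = 3: f_y(3, y) = -6*y**2 + 34*y - 52; no integer root y with |y| ≤ 4.
  x = 4: f_y(4, y) = -6*y**2 + 38*y - 70; no integer root y with |y| ≤ 4.
Only singular point on the grid: (1, 2).
Classify: substitute x = 1 + u, y = 2 + v and expand: f = -2*u**3 - 2*u**2*v + 2*u*v**2 - 2*v**3 + v**2.
No constant or linear terms (consistent with a singular point). Quadratic part: v**2. Cubic part: -2*u**3 - 2*u**2*v + 2*u*v**2 - 2*v**3.
The quadratic part v**2 is a perfect square, so there is a single (double) tangent line v = 0, i.e. y = 2. Restricting the cubic part to that line (v = 0) leaves -2*u**3 ≠ 0, so f is not divisible by v and the branch is v² ≈ 2*u**3 to lowest order — this is a cusp.
Classification: cusp.


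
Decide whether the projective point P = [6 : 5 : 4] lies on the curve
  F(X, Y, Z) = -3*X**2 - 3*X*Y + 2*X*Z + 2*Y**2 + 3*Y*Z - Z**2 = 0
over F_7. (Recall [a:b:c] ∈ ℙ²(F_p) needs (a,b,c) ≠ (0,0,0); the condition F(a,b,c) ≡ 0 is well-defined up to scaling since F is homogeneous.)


F(6,5,4) ≡ 0 (mod 7); P is on the curve.

Evaluate F(6, 5, 4) term-by-term (mod 7).
  -3*X**2 ↦ -3·36·1·1 = -108
  -3*X*Y ↦ -3·6·5·1 = -90
  2*X*Z ↦ 2·6·1·4 = 48
  2*Y**2 ↦ 2·1·25·1 = 50
  3*Y*Z ↦ 3·1·5·4 = 60
  -Z**2 ↦ -1·1·1·16 = -16
Sum: F(6, 5, 4) = (-108) + (-90) + (48) + (50) + (60) + (-16) = -56.
Reducing mod 7: -56 ≡ 0 (mod 7).
Since F(a, b, c) ≡ 0 (mod 7), P lies on the curve.


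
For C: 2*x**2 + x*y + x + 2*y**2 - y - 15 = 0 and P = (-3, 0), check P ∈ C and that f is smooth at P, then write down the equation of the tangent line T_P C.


Tangent line at P: -11*x - 4*y - 33 = 0.

Step 1: f(-3, 0) = 0, so P lies on C.
Step 2: partial derivatives
  f_x(x, y) = 4*x + y + 1, f_y(x, y) = x + 4*y - 1.
  f_x(P) = -11, f_y(P) = -4 (gradient nonzero, so P is smooth).
Step 3: tangent line at P: -11·(x − -3) + -4·(y − 0) = 0.
Expanding: -11*x - 4*y - 33 = 0.


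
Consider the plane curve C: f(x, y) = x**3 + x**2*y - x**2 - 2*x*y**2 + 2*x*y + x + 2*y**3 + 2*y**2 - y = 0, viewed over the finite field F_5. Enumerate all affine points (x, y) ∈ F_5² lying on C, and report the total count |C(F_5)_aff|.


Affine F_5-points: {(0, 0), (1, 1), (2, 4), (4, 2)}; count = 4.

For each of the 25 pairs (x, y) ∈ F_5², evaluate f(x, y) mod 5. Record the zeros.
  x = 0: [0↦0, 1↦3, 2↦2, 3↦4, 4↦1]  zeros at y ∈ {0}
  x = 1: [0↦1, 1↦0, 2↦1, 3↦1, 4↦2]  zeros at y ∈ {1}
  x = 2: [0↦1, 1↦3, 2↦3, 3↦3, 4↦0]  zeros at y ∈ {4}
  x = 3: [0↦1, 1↦3, 2↦4, 3↦1, 4↦1]  zeros at y ∈ ∅
  x = 4: [0↦2, 1↦1, 2↦0, 3↦1, 4↦1]  zeros at y ∈ {2}
Collecting zeros: affine points = {(0, 0), (1, 1), (2, 4), (4, 2)}.
Total count |C(F_5)_aff| = 4.


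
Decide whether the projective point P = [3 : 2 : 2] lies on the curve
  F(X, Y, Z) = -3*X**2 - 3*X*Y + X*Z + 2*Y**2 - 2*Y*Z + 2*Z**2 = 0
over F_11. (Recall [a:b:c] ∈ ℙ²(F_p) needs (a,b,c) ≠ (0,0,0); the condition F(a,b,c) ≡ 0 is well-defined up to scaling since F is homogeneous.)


F(3,2,2) ≡ 2 (mod 11); P is NOT on the curve.

Evaluate F(3, 2, 2) term-by-term (mod 11).
  -3*X**2 ↦ -3·9·1·1 = -27
  -3*X*Y ↦ -3·3·2·1 = -18
  X*Z ↦ 1·3·1·2 = 6
  2*Y**2 ↦ 2·1·4·1 = 8
  -2*Y*Z ↦ -2·1·2·2 = -8
  2*Z**2 ↦ 2·1·1·4 = 8
Sum: F(3, 2, 2) = (-27) + (-18) + (6) + (8) + (-8) + (8) = -31.
Reducing mod 11: -31 ≡ 2 (mod 11).
Since F(a, b, c) ≡ 2 ≠ 0 (mod 11), P does NOT lie on the curve.


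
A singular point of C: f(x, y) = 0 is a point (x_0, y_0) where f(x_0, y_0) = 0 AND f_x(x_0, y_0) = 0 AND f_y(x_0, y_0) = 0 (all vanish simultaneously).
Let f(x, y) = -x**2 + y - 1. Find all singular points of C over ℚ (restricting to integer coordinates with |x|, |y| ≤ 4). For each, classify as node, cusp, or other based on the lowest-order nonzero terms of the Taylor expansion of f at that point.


No singular points in the scanned grid; C is smooth there.

Compute partial derivatives:
  f_x = -2*x.
  f_y = 1.
f_y = 1 is a nonzero constant, so f_y never vanishes: no point (x, y) can satisfy f = f_x = f_y = 0. In particular no (x, y) ∈ {−4, ..., 4}² is singular; the curve is smooth.


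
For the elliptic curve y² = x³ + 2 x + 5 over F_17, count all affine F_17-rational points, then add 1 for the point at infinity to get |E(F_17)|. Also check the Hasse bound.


Affine points = {(1, 5), (1, 12), (2, 0), (3, 2), (3, 15), (4, 3), (4, 14), (5, 2), (5, 15), (9, 2), (9, 15), (11, 7), (11, 10), (13, 1), (13, 16), (16, 6), (16, 11)}; affine count = 17; |E(F_17)| = 18.

Discriminant check: Δ ∝ 4a³ + 27b² = 4·2³ + 27·5² = 4·8 + 27·25 ≡ 10 (mod 17). Nonzero ⇒ E is nonsingular.
For each x ∈ F_17, compute rhs = x³ + 2·x + 5 mod 17, then count y ∈ F_17 with y² ≡ rhs.
  x = 0: rhs = 5, matching y values: none (0 points).
  x = 1: rhs = 8, matching y values: 5, 12 (2 points).
  x = 2: rhs = 0, matching y values: 0 (1 points).
  x = 3: rhs = 4, matching y values: 2, 15 (2 points).
  x = 4: rhs = 9, matching y values: 3, 14 (2 points).
  x = 5: rhs = 4, matching y values: 2, 15 (2 points).
  x = 6: rhs = 12, matching y values: none (0 points).
  x = 7: rhs = 5, matching y values: none (0 points).
  x = 8: rhs = 6, matching y values: none (0 points).
  x = 9: rhs = 4, matching y values: 2, 15 (2 points).
  x = 10: rhs = 5, matching y values: none (0 points).
  x = 11: rhs = 15, matching y values: 7, 10 (2 points).
  x = 12: rhs = 6, matching y values: none (0 points).
  x = 13: rhs = 1, matching y values: 1, 16 (2 points).
  x = 14: rhs = 6, matching y values: none (0 points).
  x = 15: rhs = 10, matching y values: none (0 points).
  x = 16: rhs = 2, matching y values: 6, 11 (2 points).
Total affine count: 17.
Full point count |E(F_17)| = 17 + 1 = 18.
Hasse bound: |18 − (17+1)| = |0| = 0 ≤ 2√17 ≈ 8.2462 ✓.


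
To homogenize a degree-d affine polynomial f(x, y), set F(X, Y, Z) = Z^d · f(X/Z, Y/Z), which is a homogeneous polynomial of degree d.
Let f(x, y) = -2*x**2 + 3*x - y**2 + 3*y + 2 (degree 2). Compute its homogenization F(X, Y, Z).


F(X, Y, Z) = -2*X**2 + 3*X*Z - Y**2 + 3*Y*Z + 2*Z**2

deg(f) = 2.
Substitute x = X/Z, y = Y/Z into f, then multiply by Z^2.
  monomial -2·x^2·y^0 ↦ -2·X^2·Y^0·Z^0.
  monomial 3·x^1·y^0 ↦ 3·X^1·Y^0·Z^1.
  monomial -1·x^0·y^2 ↦ -1·X^0·Y^2·Z^0.
  monomial 3·x^0·y^1 ↦ 3·X^0·Y^1·Z^1.
  monomial 2·x^0·y^0 ↦ 2·X^0·Y^0·Z^2.
Collecting: F(X, Y, Z) = -2*X**2 + 3*X*Z - Y**2 + 3*Y*Z + 2*Z**2.


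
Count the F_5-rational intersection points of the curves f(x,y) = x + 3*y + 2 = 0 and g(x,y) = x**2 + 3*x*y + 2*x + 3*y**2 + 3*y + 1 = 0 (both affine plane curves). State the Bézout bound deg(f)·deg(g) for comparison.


Common zeros: ∅; count = 0; Bézout bound = 2.

deg(f) = 1, deg(g) = 2, so Bézout bound = 2.
Scan x ∈ F_5. For each x, list the y ∈ F_5 with f(x, y) ≡ 0 and those with g(x, y) ≡ 0 (mod 5); the common zeros in that column are the intersection.
  x = 0: f ≡ 0 at y ∈ {1}; g ≡ 0 at y ∈ ∅; common: ∅.
  x = 1: f ≡ 0 at y ∈ {4}; g ≡ 0 at y ∈ ∅; common: ∅.
  x = 2: f ≡ 0 at y ∈ {2}; g ≡ 0 at y ∈ ∅; common: ∅.
  x = 3: f ≡ 0 at y ∈ {0}; g ≡ 0 at y ∈ ∅; common: ∅.
  x = 4: f ≡ 0 at y ∈ {3}; g ≡ 0 at y ∈ {0}; common: ∅.
Collecting: common zeros = ∅, so the count is 0.
Comparison with the Bézout bound: 0 ≤ 2 = deg(f)·deg(g), as expected for curves with no common component (the affine F_5-count falls short of the bound because intersections may lie at infinity, over extension fields, or carry multiplicity).


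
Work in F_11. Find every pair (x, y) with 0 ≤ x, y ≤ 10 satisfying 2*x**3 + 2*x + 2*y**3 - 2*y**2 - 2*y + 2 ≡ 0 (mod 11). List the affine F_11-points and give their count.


Affine F_11-points: {(0, 1), (0, 10), (2, 0), (2, 4), (2, 8), (3, 2), (5, 7), (5, 9), (7, 7), (7, 9), (8, 5), (9, 6), (10, 7), (10, 9)}; count = 14.

For each of the 121 pairs (x, y) ∈ F_11², evaluate f(x, y) mod 11. Record the zeros.
  x = 0: [0↦2, 1↦0, 2↦6, 3↦10, 4↦2, 5↦5, 6↦9, 7↦4, 8↦2, 9↦4, 10↦0]  zeros at y ∈ {1, 10}
  x = 1: [0↦6, 1↦4, 2↦10, 3↦3, 4↦6, 5↦9, 6↦2, 7↦8, 8↦6, 9↦8, 10↦4]  zeros at y ∈ ∅
  x = 2: [0↦0, 1↦9, 2↦4, 3↦8, 4↦0, 5↦3, 6↦7, 7↦2, 8↦0, 9↦2, 10↦9]  zeros at y ∈ {0, 4, 8}
  x = 3: [0↦7, 1↦5, 2↦0, 3↦4, 4↦7, 5↦10, 6↦3, 7↦9, 8↦7, 9↦9, 10↦5]  zeros at y ∈ {2}
  x = 4: [0↦6, 1↦4, 2↦10, 3↦3, 4↦6, 5↦9, 6↦2, 7↦8, 8↦6, 9↦8, 10↦4]  zeros at y ∈ ∅
  x = 5: [0↦9, 1↦7, 2↦2, 3↦6, 4↦9, 5↦1, 6↦5, 7↦0, 8↦9, 9↦0, 10↦7]  zeros at y ∈ {7, 9}
  x = 6: [0↦6, 1↦4, 2↦10, 3↦3, 4↦6, 5↦9, 6↦2, 7↦8, 8↦6, 9↦8, 10↦4]  zeros at y ∈ ∅
  x = 7: [0↦9, 1↦7, 2↦2, 3↦6, 4↦9, 5↦1, 6↦5, 7↦0, 8↦9, 9↦0, 10↦7]  zeros at y ∈ {7, 9}
  x = 8: [0↦8, 1↦6, 2↦1, 3↦5, 4↦8, 5↦0, 6↦4, 7↦10, 8↦8, 9↦10, 10↦6]  zeros at y ∈ {5}
  x = 9: [0↦4, 1↦2, 2↦8, 3↦1, 4↦4, 5↦7, 6↦0, 7↦6, 8↦4, 9↦6, 10↦2]  zeros at y ∈ {6}
  x = 10: [0↦9, 1↦7, 2↦2, 3↦6, 4↦9, 5↦1, 6↦5, 7↦0, 8↦9, 9↦0, 10↦7]  zeros at y ∈ {7, 9}
Collecting zeros: affine points = {(0, 1), (0, 10), (2, 0), (2, 4), (2, 8), (3, 2), (5, 7), (5, 9), (7, 7), (7, 9), (8, 5), (9, 6), (10, 7), (10, 9)}.
Total count |C(F_11)_aff| = 14.


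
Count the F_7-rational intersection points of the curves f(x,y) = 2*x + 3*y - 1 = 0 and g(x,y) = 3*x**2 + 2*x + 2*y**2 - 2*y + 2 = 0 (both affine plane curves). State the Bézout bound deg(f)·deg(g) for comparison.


Common zeros: {(0, 5)}; count = 1; Bézout bound = 2.

deg(f) = 1, deg(g) = 2, so Bézout bound = 2.
Scan x ∈ F_7. For each x, list the y ∈ F_7 with f(x, y) ≡ 0 and those with g(x, y) ≡ 0 (mod 7); the common zeros in that column are the intersection.
  x = 0: f ≡ 0 at y ∈ {5}; g ≡ 0 at y ∈ {3, 5}; common: {5}.
  x = 1: f ≡ 0 at y ∈ {2}; g ≡ 0 at y ∈ {0, 1}; common: ∅.
  x = 2: f ≡ 0 at y ∈ {6}; g ≡ 0 at y ∈ {4}; common: ∅.
  x = 3: f ≡ 0 at y ∈ {3}; g ≡ 0 at y ∈ {0, 1}; common: ∅.
  x = 4: f ≡ 0 at y ∈ {0}; g ≡ 0 at y ∈ {3, 5}; common: ∅.
  x = 5: f ≡ 0 at y ∈ {4}; g ≡ 0 at y ∈ {2, 6}; common: ∅.
  x = 6: f ≡ 0 at y ∈ {1}; g ≡ 0 at y ∈ {2, 6}; common: ∅.
Collecting: common zeros = {(0, 5)}, so the count is 1.
Comparison with the Bézout bound: 1 ≤ 2 = deg(f)·deg(g), as expected for curves with no common component (the affine F_7-count falls short of the bound because intersections may lie at infinity, over extension fields, or carry multiplicity).


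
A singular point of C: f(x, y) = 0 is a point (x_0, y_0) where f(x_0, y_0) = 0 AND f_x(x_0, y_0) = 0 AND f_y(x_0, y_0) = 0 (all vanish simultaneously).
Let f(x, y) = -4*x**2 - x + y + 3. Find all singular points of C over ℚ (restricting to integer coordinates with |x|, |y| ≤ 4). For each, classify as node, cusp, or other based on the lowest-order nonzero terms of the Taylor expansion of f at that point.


No singular points in the scanned grid; C is smooth there.

Compute partial derivatives:
  f_x = -8*x - 1.
  f_y = 1.
f_y = 1 is a nonzero constant, so f_y never vanishes: no point (x, y) can satisfy f = f_x = f_y = 0. In particular no (x, y) ∈ {−4, ..., 4}² is singular; the curve is smooth.


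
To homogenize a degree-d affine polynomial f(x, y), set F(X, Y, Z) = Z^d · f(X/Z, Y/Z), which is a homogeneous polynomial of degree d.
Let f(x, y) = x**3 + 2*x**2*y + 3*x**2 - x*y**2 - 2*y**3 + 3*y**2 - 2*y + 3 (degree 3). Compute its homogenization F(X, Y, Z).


F(X, Y, Z) = X**3 + 2*X**2*Y + 3*X**2*Z - X*Y**2 - 2*Y**3 + 3*Y**2*Z - 2*Y*Z**2 + 3*Z**3

deg(f) = 3.
Substitute x = X/Z, y = Y/Z into f, then multiply by Z^3.
  monomial 1·x^3·y^0 ↦ 1·X^3·Y^0·Z^0.
  monomial 2·x^2·y^1 ↦ 2·X^2·Y^1·Z^0.
  monomial 3·x^2·y^0 ↦ 3·X^2·Y^0·Z^1.
  monomial -1·x^1·y^2 ↦ -1·X^1·Y^2·Z^0.
  monomial -2·x^0·y^3 ↦ -2·X^0·Y^3·Z^0.
  monomial 3·x^0·y^2 ↦ 3·X^0·Y^2·Z^1.
  monomial -2·x^0·y^1 ↦ -2·X^0·Y^1·Z^2.
  monomial 3·x^0·y^0 ↦ 3·X^0·Y^0·Z^3.
Collecting: F(X, Y, Z) = X**3 + 2*X**2*Y + 3*X**2*Z - X*Y**2 - 2*Y**3 + 3*Y**2*Z - 2*Y*Z**2 + 3*Z**3.


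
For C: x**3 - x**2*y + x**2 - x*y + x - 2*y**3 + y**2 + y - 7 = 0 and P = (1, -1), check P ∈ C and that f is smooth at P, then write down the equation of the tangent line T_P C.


Tangent line at P: 9*x - 9*y - 18 = 0.

Step 1: f(1, -1) = 0, so P lies on C.
Step 2: partial derivatives
  f_x(x, y) = 3*x**2 - 2*x*y + 2*x - y + 1, f_y(x, y) = -x**2 - x - 6*y**2 + 2*y + 1.
  f_x(P) = 9, f_y(P) = -9 (gradient nonzero, so P is smooth).
Step 3: tangent line at P: 9·(x − 1) + -9·(y − -1) = 0.
Expanding: 9*x - 9*y - 18 = 0.


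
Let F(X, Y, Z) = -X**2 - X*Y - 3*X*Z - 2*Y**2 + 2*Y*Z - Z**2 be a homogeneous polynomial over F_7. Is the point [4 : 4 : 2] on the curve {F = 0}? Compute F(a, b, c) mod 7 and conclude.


F(4,4,2) ≡ 1 (mod 7); P is NOT on the curve.

Evaluate F(4, 4, 2) term-by-term (mod 7).
  -X**2 ↦ -1·16·1·1 = -16
  -X*Y ↦ -1·4·4·1 = -16
  -3*X*Z ↦ -3·4·1·2 = -24
  -2*Y**2 ↦ -2·1·16·1 = -32
  2*Y*Z ↦ 2·1·4·2 = 16
  -Z**2 ↦ -1·1·1·4 = -4
Sum: F(4, 4, 2) = (-16) + (-16) + (-24) + (-32) + (16) + (-4) = -76.
Reducing mod 7: -76 ≡ 1 (mod 7).
Since F(a, b, c) ≡ 1 ≠ 0 (mod 7), P does NOT lie on the curve.


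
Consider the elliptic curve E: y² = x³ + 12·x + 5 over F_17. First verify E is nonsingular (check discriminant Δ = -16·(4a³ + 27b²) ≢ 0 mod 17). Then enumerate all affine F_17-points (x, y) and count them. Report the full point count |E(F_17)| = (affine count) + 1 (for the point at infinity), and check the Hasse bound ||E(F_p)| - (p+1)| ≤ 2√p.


Affine points = {(1, 1), (1, 16), (3, 0), (4, 7), (4, 10), (6, 2), (6, 15), (8, 1), (8, 16), (9, 3), (9, 14), (16, 3), (16, 14)}; affine count = 13; |E(F_17)| = 14.

Discriminant check: Δ ∝ 4a³ + 27b² = 4·12³ + 27·5² = 4·1728 + 27·25 ≡ 5 (mod 17). Nonzero ⇒ E is nonsingular.
For each x ∈ F_17, compute rhs = x³ + 12·x + 5 mod 17, then count y ∈ F_17 with y² ≡ rhs.
  x = 0: rhs = 5, matching y values: none (0 points).
  x = 1: rhs = 1, matching y values: 1, 16 (2 points).
  x = 2: rhs = 3, matching y values: none (0 points).
  x = 3: rhs = 0, matching y values: 0 (1 points).
  x = 4: rhs = 15, matching y values: 7, 10 (2 points).
  x = 5: rhs = 3, matching y values: none (0 points).
  x = 6: rhs = 4, matching y values: 2, 15 (2 points).
  x = 7: rhs = 7, matching y values: none (0 points).
  x = 8: rhs = 1, matching y values: 1, 16 (2 points).
  x = 9: rhs = 9, matching y values: 3, 14 (2 points).
  x = 10: rhs = 3, matching y values: none (0 points).
  x = 11: rhs = 6, matching y values: none (0 points).
  x = 12: rhs = 7, matching y values: none (0 points).
  x = 13: rhs = 12, matching y values: none (0 points).
  x = 14: rhs = 10, matching y values: none (0 points).
  x = 15: rhs = 7, matching y values: none (0 points).
  x = 16: rhs = 9, matching y values: 3, 14 (2 points).
Total affine count: 13.
Full point count |E(F_17)| = 13 + 1 = 14.
Hasse bound: |14 − (17+1)| = |-4| = 4 ≤ 2√17 ≈ 8.2462 ✓.


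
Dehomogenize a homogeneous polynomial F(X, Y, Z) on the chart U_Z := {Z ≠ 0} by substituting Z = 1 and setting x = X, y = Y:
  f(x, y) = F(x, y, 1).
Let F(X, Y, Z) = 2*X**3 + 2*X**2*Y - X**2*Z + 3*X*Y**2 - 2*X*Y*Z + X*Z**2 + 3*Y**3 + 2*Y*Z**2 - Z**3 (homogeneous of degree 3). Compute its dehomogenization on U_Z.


f(x, y) = 2*x**3 + 2*x**2*y - x**2 + 3*x*y**2 - 2*x*y + x + 3*y**3 + 2*y - 1

On U_Z we set Z = 1. Each monomial c·X^i·Y^j·Z^k in F becomes c·x^i·y^j·1^k = c·x^i·y^j.
Substituting Z = 1: F(X, Y, 1) = 2*x**3 + 2*x**2*y - x**2 + 3*x*y**2 - 2*x*y + x + 3*y**3 + 2*y - 1.
Note: deg(f) ≤ deg(F) = 3; strict inequality happens when F is divisible by Z (lost terms).


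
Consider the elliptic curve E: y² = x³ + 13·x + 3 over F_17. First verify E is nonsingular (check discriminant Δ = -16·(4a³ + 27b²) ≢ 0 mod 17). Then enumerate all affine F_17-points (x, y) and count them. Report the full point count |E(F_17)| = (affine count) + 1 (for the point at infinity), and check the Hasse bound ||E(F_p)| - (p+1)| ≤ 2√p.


Affine points = {(1, 0), (3, 1), (3, 16), (4, 0), (6, 5), (6, 12), (9, 4), (9, 13), (11, 7), (11, 10), (12, 0)}; affine count = 11; |E(F_17)| = 12.

Discriminant check: Δ ∝ 4a³ + 27b² = 4·13³ + 27·3² = 4·2197 + 27·9 ≡ 4 (mod 17). Nonzero ⇒ E is nonsingular.
For each x ∈ F_17, compute rhs = x³ + 13·x + 3 mod 17, then count y ∈ F_17 with y² ≡ rhs.
  x = 0: rhs = 3, matching y values: none (0 points).
  x = 1: rhs = 0, matching y values: 0 (1 points).
  x = 2: rhs = 3, matching y values: none (0 points).
  x = 3: rhs = 1, matching y values: 1, 16 (2 points).
  x = 4: rhs = 0, matching y values: 0 (1 points).
  x = 5: rhs = 6, matching y values: none (0 points).
  x = 6: rhs = 8, matching y values: 5, 12 (2 points).
  x = 7: rhs = 12, matching y values: none (0 points).
  x = 8: rhs = 7, matching y values: none (0 points).
  x = 9: rhs = 16, matching y values: 4, 13 (2 points).
  x = 10: rhs = 11, matching y values: none (0 points).
  x = 11: rhs = 15, matching y values: 7, 10 (2 points).
  x = 12: rhs = 0, matching y values: 0 (1 points).
  x = 13: rhs = 6, matching y values: none (0 points).
  x = 14: rhs = 5, matching y values: none (0 points).
  x = 15: rhs = 3, matching y values: none (0 points).
  x = 16: rhs = 6, matching y values: none (0 points).
Total affine count: 11.
Full point count |E(F_17)| = 11 + 1 = 12.
Hasse bound: |12 − (17+1)| = |-6| = 6 ≤ 2√17 ≈ 8.2462 ✓.


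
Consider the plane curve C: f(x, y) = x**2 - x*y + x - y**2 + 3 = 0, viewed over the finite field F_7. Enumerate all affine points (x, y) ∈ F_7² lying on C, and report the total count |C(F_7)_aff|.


Affine F_7-points: {(1, 3)}; count = 1.

For each of the 49 pairs (x, y) ∈ F_7², evaluate f(x, y) mod 7. Record the zeros.
  x = 0: [0↦3, 1↦2, 2↦6, 3↦1, 4↦1, 5↦6, 6↦2]  zeros at y ∈ ∅
  x = 1: [0↦5, 1↦3, 2↦6, 3↦0, 4↦6, 5↦3, 6↦5]  zeros at y ∈ {3}
  x = 2: [0↦2, 1↦6, 2↦1, 3↦1, 4↦6, 5↦2, 6↦3]  zeros at y ∈ ∅
  x = 3: [0↦1, 1↦4, 2↦5, 3↦4, 4↦1, 5↦3, 6↦3]  zeros at y ∈ ∅
  x = 4: [0↦2, 1↦4, 2↦4, 3↦2, 4↦5, 5↦6, 6↦5]  zeros at y ∈ ∅
  x = 5: [0↦5, 1↦6, 2↦5, 3↦2, 4↦4, 5↦4, 6↦2]  zeros at y ∈ ∅
  x = 6: [0↦3, 1↦3, 2↦1, 3↦4, 4↦5, 5↦4, 6↦1]  zeros at y ∈ ∅
Collecting zeros: affine points = {(1, 3)}.
Total count |C(F_7)_aff| = 1.


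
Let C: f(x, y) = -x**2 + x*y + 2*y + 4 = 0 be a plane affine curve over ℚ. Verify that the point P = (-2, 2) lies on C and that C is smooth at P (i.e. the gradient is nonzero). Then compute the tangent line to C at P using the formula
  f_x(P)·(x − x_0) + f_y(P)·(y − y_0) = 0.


Tangent line at P: 6*x + 12 = 0.

Step 1: f(-2, 2) = 0, so P lies on C.
Step 2: partial derivatives
  f_x(x, y) = -2*x + y, f_y(x, y) = x + 2.
  f_x(P) = 6, f_y(P) = 0 (gradient nonzero, so P is smooth).
Step 3: tangent line at P: 6·(x − -2) + 0·(y − 2) = 0.
Expanding: 6*x + 12 = 0.


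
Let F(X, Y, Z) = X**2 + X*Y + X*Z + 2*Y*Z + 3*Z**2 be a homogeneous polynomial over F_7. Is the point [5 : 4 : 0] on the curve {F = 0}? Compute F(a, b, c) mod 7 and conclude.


F(5,4,0) ≡ 3 (mod 7); P is NOT on the curve.

Evaluate F(5, 4, 0) term-by-term (mod 7).
  X**2 ↦ 1·25·1·1 = 25
  X*Y ↦ 1·5·4·1 = 20
  X*Z ↦ 1·5·1·0 = 0
  2*Y*Z ↦ 2·1·4·0 = 0
  3*Z**2 ↦ 3·1·1·0 = 0
Sum: F(5, 4, 0) = (25) + (20) + (0) + (0) + (0) = 45.
Reducing mod 7: 45 ≡ 3 (mod 7).
Since F(a, b, c) ≡ 3 ≠ 0 (mod 7), P does NOT lie on the curve.


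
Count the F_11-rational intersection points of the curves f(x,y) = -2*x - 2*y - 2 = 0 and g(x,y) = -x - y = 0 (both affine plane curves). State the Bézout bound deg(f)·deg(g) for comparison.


Common zeros: ∅; count = 0; Bézout bound = 1.

deg(f) = 1, deg(g) = 1, so Bézout bound = 1.
Scan x ∈ F_11. For each x, list the y ∈ F_11 with f(x, y) ≡ 0 and those with g(x, y) ≡ 0 (mod 11); the common zeros in that column are the intersection.
  x = 0: f ≡ 0 at y ∈ {10}; g ≡ 0 at y ∈ {0}; common: ∅.
  x = 1: f ≡ 0 at y ∈ {9}; g ≡ 0 at y ∈ {10}; common: ∅.
  x = 2: f ≡ 0 at y ∈ {8}; g ≡ 0 at y ∈ {9}; common: ∅.
  x = 3: f ≡ 0 at y ∈ {7}; g ≡ 0 at y ∈ {8}; common: ∅.
  x = 4: f ≡ 0 at y ∈ {6}; g ≡ 0 at y ∈ {7}; common: ∅.
  x = 5: f ≡ 0 at y ∈ {5}; g ≡ 0 at y ∈ {6}; common: ∅.
  x = 6: f ≡ 0 at y ∈ {4}; g ≡ 0 at y ∈ {5}; common: ∅.
  x = 7: f ≡ 0 at y ∈ {3}; g ≡ 0 at y ∈ {4}; common: ∅.
  x = 8: f ≡ 0 at y ∈ {2}; g ≡ 0 at y ∈ {3}; common: ∅.
  x = 9: f ≡ 0 at y ∈ {1}; g ≡ 0 at y ∈ {2}; common: ∅.
  x = 10: f ≡ 0 at y ∈ {0}; g ≡ 0 at y ∈ {1}; common: ∅.
Collecting: common zeros = ∅, so the count is 0.
Comparison with the Bézout bound: 0 ≤ 1 = deg(f)·deg(g), as expected for curves with no common component (the affine F_11-count falls short of the bound because intersections may lie at infinity, over extension fields, or carry multiplicity).


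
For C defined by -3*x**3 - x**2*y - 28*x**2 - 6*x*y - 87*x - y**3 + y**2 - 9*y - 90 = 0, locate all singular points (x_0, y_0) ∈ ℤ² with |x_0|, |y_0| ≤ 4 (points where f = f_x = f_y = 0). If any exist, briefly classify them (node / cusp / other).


Singular points: {(-3, 0)}; classification: node.

Compute partial derivatives:
  f_x = -9*x**2 - 2*x*y - 56*x - 6*y - 87.
  f_y = -x**2 - 6*x - 3*y**2 + 2*y - 9.
Scan x_0 ∈ {−4, ..., 4}. For each x_0, f_y(x_0, y) is a polynomial in y; find its integer roots y ∈ {−4, ..., 4}, then test f_x and f at those candidates.
  x = -4: f_y(-4, y) = -3*y**2 + 2*y - 1; no integer root y with |y| ≤ 4.
  x = -3: f_y(-3, y) = -3*y**2 + 2*y; vanishes at y ∈ {0}. (-3, 0): f_x = 0, f = 0 — SINGULAR.
  x = -2: f_y(-2, y) = -3*y**2 + 2*y - 1; no integer root y with |y| ≤ 4.
  x = -1: f_y(-1, y) = -3*y**2 + 2*y - 4; no integer root y with |y| ≤ 4.
  x = 0: f_y(0, y) = -3*y**2 + 2*y - 9; no integer root y with |y| ≤ 4.
  x = 1: f_y(1, y) = -3*y**2 + 2*y - 16; no integer root y with |y| ≤ 4.
  x = 2: f_y(2, y) = -3*y**2 + 2*y - 25; no integer root y with |y| ≤ 4.
  x = 3: f_y(3, y) = -3*y**2 + 2*y - 36; no integer root y with |y| ≤ 4.
  x = 4: f_y(4, y) = -3*y**2 + 2*y - 49; no integer root y with |y| ≤ 4.
Only singular point on the grid: (-3, 0).
Classify: substitute x = -3 + u, y = 0 + v and expand: f = -3*u**3 - u**2*v - u**2 - v**3 + v**2.
No constant or linear terms (consistent with a singular point). Quadratic part: -u**2 + v**2. Cubic part: -3*u**3 - u**2*v - v**3.
The quadratic part v**2 - u**2 = (v − u)(v + u) splits into two distinct linear factors, so there are two distinct tangent lines y − 0 = ±(x − -3) — this is a node (ordinary double point).
Classification: node.


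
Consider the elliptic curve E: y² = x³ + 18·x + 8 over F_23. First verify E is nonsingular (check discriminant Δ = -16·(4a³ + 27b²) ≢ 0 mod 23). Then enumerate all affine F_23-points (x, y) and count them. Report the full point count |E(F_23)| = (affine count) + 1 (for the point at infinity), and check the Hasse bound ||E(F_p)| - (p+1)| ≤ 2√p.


Affine points = {(0, 10), (0, 13), (1, 2), (1, 21), (2, 11), (2, 12), (4, 11), (4, 12), (5, 4), (5, 19), (9, 5), (9, 18), (13, 1), (13, 22), (17, 11), (17, 12), (18, 0), (22, 9), (22, 14)}; affine count = 19; |E(F_23)| = 20.

Discriminant check: Δ ∝ 4a³ + 27b² = 4·18³ + 27·8² = 4·5832 + 27·64 ≡ 9 (mod 23). Nonzero ⇒ E is nonsingular.
For each x ∈ F_23, compute rhs = x³ + 18·x + 8 mod 23, then count y ∈ F_23 with y² ≡ rhs.
  x = 0: rhs = 8, matching y values: 10, 13 (2 points).
  x = 1: rhs = 4, matching y values: 2, 21 (2 points).
  x = 2: rhs = 6, matching y values: 11, 12 (2 points).
  x = 3: rhs = 20, matching y values: none (0 points).
  x = 4: rhs = 6, matching y values: 11, 12 (2 points).
  x = 5: rhs = 16, matching y values: 4, 19 (2 points).
  x = 6: rhs = 10, matching y values: none (0 points).
  x = 7: rhs = 17, matching y values: none (0 points).
  x = 8: rhs = 20, matching y values: none (0 points).
  x = 9: rhs = 2, matching y values: 5, 18 (2 points).
  x = 10: rhs = 15, matching y values: none (0 points).
  x = 11: rhs = 19, matching y values: none (0 points).
  x = 12: rhs = 20, matching y values: none (0 points).
  x = 13: rhs = 1, matching y values: 1, 22 (2 points).
  x = 14: rhs = 14, matching y values: none (0 points).
  x = 15: rhs = 19, matching y values: none (0 points).
  x = 16: rhs = 22, matching y values: none (0 points).
  x = 17: rhs = 6, matching y values: 11, 12 (2 points).
  x = 18: rhs = 0, matching y values: 0 (1 points).
  x = 19: rhs = 10, matching y values: none (0 points).
  x = 20: rhs = 19, matching y values: none (0 points).
  x = 21: rhs = 10, matching y values: none (0 points).
  x = 22: rhs = 12, matching y values: 9, 14 (2 points).
Total affine count: 19.
Full point count |E(F_23)| = 19 + 1 = 20.
Hasse bound: |20 − (23+1)| = |-4| = 4 ≤ 2√23 ≈ 9.5917 ✓.


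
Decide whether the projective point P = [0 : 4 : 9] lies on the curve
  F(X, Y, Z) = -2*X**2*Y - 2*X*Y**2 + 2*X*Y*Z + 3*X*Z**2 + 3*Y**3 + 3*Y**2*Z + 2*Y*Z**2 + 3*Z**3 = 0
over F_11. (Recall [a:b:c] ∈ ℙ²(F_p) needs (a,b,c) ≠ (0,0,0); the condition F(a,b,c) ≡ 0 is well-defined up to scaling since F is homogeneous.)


F(0,4,9) ≡ 5 (mod 11); P is NOT on the curve.

Evaluate F(0, 4, 9) term-by-term (mod 11).
  -2*X**2*Y ↦ -2·0·4·1 = 0
  -2*X*Y**2 ↦ -2·0·16·1 = 0
  2*X*Y*Z ↦ 2·0·4·9 = 0
  3*X*Z**2 ↦ 3·0·1·81 = 0
  3*Y**3 ↦ 3·1·64·1 = 192
  3*Y**2*Z ↦ 3·1·16·9 = 432
  2*Y*Z**2 ↦ 2·1·4·81 = 648
  3*Z**3 ↦ 3·1·1·729 = 2187
Sum: F(0, 4, 9) = (0) + (0) + (0) + (0) + (192) + (432) + (648) + (2187) = 3459.
Reducing mod 11: 3459 ≡ 5 (mod 11).
Since F(a, b, c) ≡ 5 ≠ 0 (mod 11), P does NOT lie on the curve.


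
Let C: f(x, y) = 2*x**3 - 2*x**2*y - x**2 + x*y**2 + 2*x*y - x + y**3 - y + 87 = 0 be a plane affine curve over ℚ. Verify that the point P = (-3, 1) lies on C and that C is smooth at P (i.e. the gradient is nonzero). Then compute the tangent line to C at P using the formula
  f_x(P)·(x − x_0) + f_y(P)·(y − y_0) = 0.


Tangent line at P: 74*x - 28*y + 250 = 0.

Step 1: f(-3, 1) = 0, so P lies on C.
Step 2: partial derivatives
  f_x(x, y) = 6*x**2 - 4*x*y - 2*x + y**2 + 2*y - 1, f_y(x, y) = -2*x**2 + 2*x*y + 2*x + 3*y**2 - 1.
  f_x(P) = 74, f_y(P) = -28 (gradient nonzero, so P is smooth).
Step 3: tangent line at P: 74·(x − -3) + -28·(y − 1) = 0.
Expanding: 74*x - 28*y + 250 = 0.


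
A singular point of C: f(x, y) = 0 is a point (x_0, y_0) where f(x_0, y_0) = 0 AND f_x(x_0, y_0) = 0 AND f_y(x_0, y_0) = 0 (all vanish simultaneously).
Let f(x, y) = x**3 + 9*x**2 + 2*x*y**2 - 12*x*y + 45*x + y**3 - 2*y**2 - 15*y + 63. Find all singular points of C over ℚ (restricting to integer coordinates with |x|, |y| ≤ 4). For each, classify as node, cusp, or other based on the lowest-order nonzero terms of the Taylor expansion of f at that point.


Singular points: {(-3, 3)}; classification: cusp.

Compute partial derivatives:
  f_x = 3*x**2 + 18*x + 2*y**2 - 12*y + 45.
  f_y = 4*x*y - 12*x + 3*y**2 - 4*y - 15.
Scan x_0 ∈ {−4, ..., 4}. For each x_0, f_y(x_0, y) is a polynomial in y; find its integer roots y ∈ {−4, ..., 4}, then test f_x and f at those candidates.
  x = -4: f_y(-4, y) = 3*y**2 - 20*y + 33; vanishes at y ∈ {3}. (-4, 3): f_x = 3 ≠ 0.
  x = -3: f_y(-3, y) = 3*y**2 - 16*y + 21; vanishes at y ∈ {3}. (-3, 3): f_x = 0, f = 0 — SINGULAR.
  x = -2: f_y(-2, y) = 3*y**2 - 12*y + 9; vanishes at y ∈ {1, 3}. (-2, 1): f_x = 11 ≠ 0; (-2, 3): f_x = 3 ≠ 0.
  x = -1: f_y(-1, y) = 3*y**2 - 8*y - 3; vanishes at y ∈ {3}. (-1, 3): f_x = 12 ≠ 0.
  x = 0: f_y(0, y) = 3*y**2 - 4*y - 15; vanishes at y ∈ {3}. (0, 3): f_x = 27 ≠ 0.
  x = 1: f_y(1, y) = 3*y**2 - 27; vanishes at y ∈ {-3, 3}. (1, -3): f_x = 120 ≠ 0; (1, 3): f_x = 48 ≠ 0.
  x = 2: f_y(2, y) = 3*y**2 + 4*y - 39; vanishes at y ∈ {3}. (2, 3): f_x = 75 ≠ 0.
  x = 3: f_y(3, y) = 3*y**2 + 8*y - 51; vanishes at y ∈ {3}. (3, 3): f_x = 108 ≠ 0.
  x = 4: f_y(4, y) = 3*y**2 + 12*y - 63; vanishes at y ∈ {3}. (4, 3): f_x = 147 ≠ 0.
Only singular point on the grid: (-3, 3).
Classify: substitute x = -3 + u, y = 3 + v and expand: f = u**3 + 2*u*v**2 + v**3 + v**2.
No constant or linear terms (consistent with a singular point). Quadratic part: v**2. Cubic part: u**3 + 2*u*v**2 + v**3.
The quadratic part v**2 is a perfect square, so there is a single (double) tangent line v = 0, i.e. y = 3. Restricting the cubic part to that line (v = 0) leaves u**3 ≠ 0, so f is not divisible by v and the branch is v² ≈ -u**3 to lowest order — this is a cusp.
Classification: cusp.


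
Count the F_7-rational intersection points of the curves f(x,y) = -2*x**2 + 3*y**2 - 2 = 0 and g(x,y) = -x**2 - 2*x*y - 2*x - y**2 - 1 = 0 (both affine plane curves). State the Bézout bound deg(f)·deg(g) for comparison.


Common zeros: {(2, 1), (3, 4)}; count = 2; Bézout bound = 4.

deg(f) = 2, deg(g) = 2, so Bézout bound = 4.
Scan x ∈ F_7. For each x, list the y ∈ F_7 with f(x, y) ≡ 0 and those with g(x, y) ≡ 0 (mod 7); the common zeros in that column are the intersection.
  x = 0: f ≡ 0 at y ∈ ∅; g ≡ 0 at y ∈ ∅; common: ∅.
  x = 1: f ≡ 0 at y ∈ ∅; g ≡ 0 at y ∈ {1, 4}; common: ∅.
  x = 2: f ≡ 0 at y ∈ {1, 6}; g ≡ 0 at y ∈ {1, 2}; common: {1}.
  x = 3: f ≡ 0 at y ∈ {3, 4}; g ≡ 0 at y ∈ {4}; common: {4}.
  x = 4: f ≡ 0 at y ∈ {3, 4}; g ≡ 0 at y ∈ ∅; common: ∅.
  x = 5: f ≡ 0 at y ∈ {1, 6}; g ≡ 0 at y ∈ ∅; common: ∅.
  x = 6: f ≡ 0 at y ∈ ∅; g ≡ 0 at y ∈ {0, 2}; common: ∅.
Collecting: common zeros = {(2, 1), (3, 4)}, so the count is 2.
Comparison with the Bézout bound: 2 ≤ 4 = deg(f)·deg(g), as expected for curves with no common component (the affine F_7-count falls short of the bound because intersections may lie at infinity, over extension fields, or carry multiplicity).


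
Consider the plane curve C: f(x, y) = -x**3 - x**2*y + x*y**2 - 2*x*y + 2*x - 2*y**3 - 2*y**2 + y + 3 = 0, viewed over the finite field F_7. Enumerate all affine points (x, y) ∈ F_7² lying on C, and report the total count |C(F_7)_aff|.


Affine F_7-points: {(0, 1), (1, 6), (3, 3), (5, 0)}; count = 4.

For each of the 49 pairs (x, y) ∈ F_7², evaluate f(x, y) mod 7. Record the zeros.
  x = 0: [0↦3, 1↦0, 2↦2, 3↦4, 4↦1, 5↦2, 6↦2]  zeros at y ∈ {1}
  x = 1: [0↦4, 1↦6, 2↦1, 3↦5, 4↦6, 5↦6, 6↦0]  zeros at y ∈ {6}
  x = 2: [0↦6, 1↦4, 2↦4, 3↦1, 4↦4, 5↦1, 6↦1]  zeros at y ∈ ∅
  x = 3: [0↦3, 1↦2, 2↦5, 3↦0, 4↦3, 5↦2, 6↦6]  zeros at y ∈ {3}
  x = 4: [0↦3, 1↦1, 2↦5, 3↦3, 4↦4, 5↦3, 6↦2]  zeros at y ∈ ∅
  x = 5: [0↦0, 1↦2, 2↦5, 3↦4, 4↦1, 5↦5, 6↦4]  zeros at y ∈ {0}
  x = 6: [0↦2, 1↦6, 2↦6, 3↦4, 4↦2, 5↦2, 6↦6]  zeros at y ∈ ∅
Collecting zeros: affine points = {(0, 1), (1, 6), (3, 3), (5, 0)}.
Total count |C(F_7)_aff| = 4.


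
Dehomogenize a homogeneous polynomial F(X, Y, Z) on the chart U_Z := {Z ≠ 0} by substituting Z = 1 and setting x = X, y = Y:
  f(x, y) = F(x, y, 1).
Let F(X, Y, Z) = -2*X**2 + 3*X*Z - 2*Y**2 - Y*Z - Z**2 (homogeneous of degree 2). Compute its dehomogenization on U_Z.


f(x, y) = -2*x**2 + 3*x - 2*y**2 - y - 1

On U_Z we set Z = 1. Each monomial c·X^i·Y^j·Z^k in F becomes c·x^i·y^j·1^k = c·x^i·y^j.
Substituting Z = 1: F(X, Y, 1) = -2*x**2 + 3*x - 2*y**2 - y - 1.
Note: deg(f) ≤ deg(F) = 2; strict inequality happens when F is divisible by Z (lost terms).
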